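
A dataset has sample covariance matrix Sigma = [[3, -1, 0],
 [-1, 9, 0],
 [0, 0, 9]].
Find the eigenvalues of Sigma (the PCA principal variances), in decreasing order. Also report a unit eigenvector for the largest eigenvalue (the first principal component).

Step 1 — characteristic polynomial p(λ) = det(λI - Sigma) = λ³ - tr·λ² + c_1·λ - det, where tr = trace, c_1 = sum of the principal 2×2 minors, det = det(Sigma):
  tr = 3 + 9 + 9 = 21,
  c_1 = (3·9 - (-1)²) + (3·9 - (0)²) + (9·9 - (0)²) = 26 + 27 + 81 = 134,
  det = 3·(9·9 - (0)²) - (-1)·((-1)·9 - (0)·(0)) + (0)·((-1)·(0) - 9·(0)) = 3·(81) - (-1)·(-9) + (0)·(0) = 234.
  So p(λ) = λ³ - 21λ² + 134λ - 234.
Step 2 — look for an integer root (rational root theorem: any rational root is an integer divisor of 234). Testing λ = 9:
  p(9) = 729 - 1701 + 1206 - 234 = 0  ✓
  Dividing out (λ - 9): p(λ) = (λ - 9)(λ² - 12λ + 26).
Step 3 — remaining eigenvalues from the quadratic λ² - 12λ + 26 = 0:
  Δ = 12² - 4·26 = 144 - 104 = 40,  λ = (12 ± √40)/2 = (12 ± 6.3246)/2 ≈ 9.1623 or 2.8377.
  Sorted: λ_1 = 9.1623,  λ_2 = 9,  λ_3 = 2.8377  (check: sum = 21 = tr ✓).

Step 4 — unit eigenvector for λ_1 ≈ 9.1623: v spans the null space of (Sigma - λ_1 I), whose rows are
  r_1 = (-6.1623, -1, 0),  r_2 = (-1, -0.1623, 0),  r_3 = (0, 0, -0.1623).
  v is orthogonal to every row, so take v ∝ r_1 × r_3 = ((-1)·(-0.1623) - (0)·(0), (0)·(0) - (-6.1623)·(-0.1623), (-6.1623)·(0) - (-1)·(0)) ≈ (0.1623, -1, 0).
  Let u = (0.1623, -1, 0).
  ||u|| = √((0.1623)² + (-1)² + (0)²) = √(1.0263) ≈ 1.0131,  v_1 = u/||u|| ≈ (0.1602, -0.9871, 0) (||v_1|| = 1).

λ_1 = 9.1623,  λ_2 = 9,  λ_3 = 2.8377;  v_1 ≈ (0.1602, -0.9871, 0)


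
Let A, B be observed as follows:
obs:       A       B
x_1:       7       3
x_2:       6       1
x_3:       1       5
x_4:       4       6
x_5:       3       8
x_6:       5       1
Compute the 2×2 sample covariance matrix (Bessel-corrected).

Step 1 — column means:
  mean(A) = (7 + 6 + 1 + 4 + 3 + 5) / 6 = 26/6 = 4.3333
  mean(B) = (3 + 1 + 5 + 6 + 8 + 1) / 6 = 24/6 = 4

Step 2 — sample covariance S[i,j] = (1/(n-1)) · Σ_k (x_{k,i} - mean_i) · (x_{k,j} - mean_j), with n-1 = 5.
  S[A,A] = ((2.6667)·(2.6667) + (1.6667)·(1.6667) + (-3.3333)·(-3.3333) + (-0.3333)·(-0.3333) + (-1.3333)·(-1.3333) + (0.6667)·(0.6667)) / 5 = 23.3333/5 = 4.6667
  S[A,B] = ((2.6667)·(-1) + (1.6667)·(-3) + (-3.3333)·(1) + (-0.3333)·(2) + (-1.3333)·(4) + (0.6667)·(-3)) / 5 = -19/5 = -3.8
  S[B,B] = ((-1)·(-1) + (-3)·(-3) + (1)·(1) + (2)·(2) + (4)·(4) + (-3)·(-3)) / 5 = 40/5 = 8

S is symmetric (S[j,i] = S[i,j]). Assembling:

S = [[4.6667, -3.8],
 [-3.8, 8]]


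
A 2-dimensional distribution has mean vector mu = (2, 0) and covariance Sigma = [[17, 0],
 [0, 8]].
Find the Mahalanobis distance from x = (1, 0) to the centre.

Step 1 — centre the observation: (x - mu) = (-1, 0).

Step 2 — invert Sigma. det(Sigma) = 17·8 - (0)² = 136.
  Sigma^{-1} = (1/det) · [[d, -b], [-b, a]] = [[0.0588, 0],
 [0, 0.125]].

Step 3 — form the quadratic (x - mu)^T · Sigma^{-1} · (x - mu):
  Sigma^{-1} · (x - mu) = (-0.0588, 0).
  (x - mu)^T · [Sigma^{-1} · (x - mu)] = (-1)·(-0.0588) + (0)·(0) = 0.0588.

Step 4 — take square root: d = √(0.0588) ≈ 0.2425.

d(x, mu) = √(0.0588) ≈ 0.2425


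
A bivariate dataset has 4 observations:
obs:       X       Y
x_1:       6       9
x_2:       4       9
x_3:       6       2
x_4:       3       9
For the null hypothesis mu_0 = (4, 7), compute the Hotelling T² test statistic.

Step 1 — sample mean vector:
  mean(X) = (6 + 4 + 6 + 3) / 4 = 19/4 = 4.75
  mean(Y) = (9 + 9 + 2 + 9) / 4 = 29/4 = 7.25
  x̄ = (4.75, 7.25),  deviation x̄ - mu_0 = (4.75, 7.25) - (4, 7) = (0.75, 0.25).

Step 2 — sample covariance matrix, S[i,j] = (1/(n-1)) · Σ_k (x_{k,i} - mean_i) · (x_{k,j} - mean_j), divisor n-1 = 3:
  S[X,X] = ((1.25)·(1.25) + (-0.75)·(-0.75) + (1.25)·(1.25) + (-1.75)·(-1.75)) / 3 = 6.75/3 = 2.25
  S[X,Y] = ((1.25)·(1.75) + (-0.75)·(1.75) + (1.25)·(-5.25) + (-1.75)·(1.75)) / 3 = -8.75/3 = -2.9167
  S[Y,Y] = ((1.75)·(1.75) + (1.75)·(1.75) + (-5.25)·(-5.25) + (1.75)·(1.75)) / 3 = 36.75/3 = 12.25
  S = [[2.25, -2.9167],
 [-2.9167, 12.25]].

Step 3 — invert S. det(S) = 2.25·12.25 - (-2.9167)² = 19.0556.
  S^{-1} = (1/det) · [[d, -b], [-b, a]] = [[0.6429, 0.1531],
 [0.1531, 0.1181]].

Step 4 — quadratic form (x̄ - mu_0)^T · S^{-1} · (x̄ - mu_0):
  S^{-1} · (x̄ - mu_0) = (0.5204, 0.1443),
  (x̄ - mu_0)^T · [...] = (0.75)·(0.5204) + (0.25)·(0.1443) = 0.4264.

Step 5 — scale by n: T² = 4 · 0.4264 = 1.7055.

T² ≈ 1.7055


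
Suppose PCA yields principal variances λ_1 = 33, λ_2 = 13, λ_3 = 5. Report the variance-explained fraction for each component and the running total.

Step 1 — total variance = trace(Sigma) = Σ λ_i = 33 + 13 + 5 = 51.

Step 2 — fraction explained by component i = λ_i / Σ λ:
  PC1: 33/51 = 0.6471
  PC2: 13/51 = 0.2549
  PC3: 5/51 = 0.098

Step 3 — cumulative fraction after k components = (λ_1 + ... + λ_k) / Σ λ:
  k = 1: 33/51 = 0.6471
  k = 2: (33 + 13)/51 = 46/51 = 0.902
  k = 3: (33 + 13 + 5)/51 = 51/51 = 1

Summary (fraction, with percent):

explained: PC1 0.6471 (64.71%), PC2 0.2549 (25.49%), PC3 0.098 (9.8%);  cumulative: 0.6471, 0.902, 1


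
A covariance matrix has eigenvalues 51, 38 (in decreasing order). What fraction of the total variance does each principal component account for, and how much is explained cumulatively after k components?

Step 1 — total variance = trace(Sigma) = Σ λ_i = 51 + 38 = 89.

Step 2 — fraction explained by component i = λ_i / Σ λ:
  PC1: 51/89 = 0.573
  PC2: 38/89 = 0.427

Step 3 — cumulative fraction after k components = (λ_1 + ... + λ_k) / Σ λ:
  k = 1: 51/89 = 0.573
  k = 2: (51 + 38)/89 = 89/89 = 1

Summary (fraction, with percent):

explained: PC1 0.573 (57.3%), PC2 0.427 (42.7%);  cumulative: 0.573, 1


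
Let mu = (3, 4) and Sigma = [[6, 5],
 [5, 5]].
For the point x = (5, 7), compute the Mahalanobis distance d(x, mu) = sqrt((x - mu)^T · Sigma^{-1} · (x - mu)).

Step 1 — centre the observation: (x - mu) = (2, 3).

Step 2 — invert Sigma. det(Sigma) = 6·5 - (5)² = 5.
  Sigma^{-1} = (1/det) · [[d, -b], [-b, a]] = [[1, -1],
 [-1, 1.2]].

Step 3 — form the quadratic (x - mu)^T · Sigma^{-1} · (x - mu):
  Sigma^{-1} · (x - mu) = (-1, 1.6).
  (x - mu)^T · [Sigma^{-1} · (x - mu)] = (2)·(-1) + (3)·(1.6) = 2.8.

Step 4 — take square root: d = √(2.8) ≈ 1.6733.

d(x, mu) = √(2.8) ≈ 1.6733


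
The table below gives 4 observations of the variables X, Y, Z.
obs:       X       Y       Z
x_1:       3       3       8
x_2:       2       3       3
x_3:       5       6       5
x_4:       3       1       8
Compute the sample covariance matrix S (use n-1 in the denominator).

Step 1 — column means:
  mean(X) = (3 + 2 + 5 + 3) / 4 = 13/4 = 3.25
  mean(Y) = (3 + 3 + 6 + 1) / 4 = 13/4 = 3.25
  mean(Z) = (8 + 3 + 5 + 8) / 4 = 24/4 = 6

Step 2 — sample covariance S[i,j] = (1/(n-1)) · Σ_k (x_{k,i} - mean_i) · (x_{k,j} - mean_j), with n-1 = 3.
  S[X,X] = ((-0.25)·(-0.25) + (-1.25)·(-1.25) + (1.75)·(1.75) + (-0.25)·(-0.25)) / 3 = 4.75/3 = 1.5833
  S[X,Y] = ((-0.25)·(-0.25) + (-1.25)·(-0.25) + (1.75)·(2.75) + (-0.25)·(-2.25)) / 3 = 5.75/3 = 1.9167
  S[X,Z] = ((-0.25)·(2) + (-1.25)·(-3) + (1.75)·(-1) + (-0.25)·(2)) / 3 = 1/3 = 0.3333
  S[Y,Y] = ((-0.25)·(-0.25) + (-0.25)·(-0.25) + (2.75)·(2.75) + (-2.25)·(-2.25)) / 3 = 12.75/3 = 4.25
  S[Y,Z] = ((-0.25)·(2) + (-0.25)·(-3) + (2.75)·(-1) + (-2.25)·(2)) / 3 = -7/3 = -2.3333
  S[Z,Z] = ((2)·(2) + (-3)·(-3) + (-1)·(-1) + (2)·(2)) / 3 = 18/3 = 6

S is symmetric (S[j,i] = S[i,j]). Assembling:

S = [[1.5833, 1.9167, 0.3333],
 [1.9167, 4.25, -2.3333],
 [0.3333, -2.3333, 6]]


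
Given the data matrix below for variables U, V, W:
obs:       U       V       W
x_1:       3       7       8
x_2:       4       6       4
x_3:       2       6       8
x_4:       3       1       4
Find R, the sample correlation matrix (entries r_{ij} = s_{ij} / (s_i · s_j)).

Step 1 — column means:
  mean(U) = (3 + 4 + 2 + 3) / 4 = 12/4 = 3
  mean(V) = (7 + 6 + 6 + 1) / 4 = 20/4 = 5
  mean(W) = (8 + 4 + 8 + 4) / 4 = 24/4 = 6

Step 2 — sample variances and covariances s[i,j] = (1/(n-1)) · Σ_k (x_{k,i} - mean_i) · (x_{k,j} - mean_j), with n-1 = 3:
  s[U,U] = ((0)·(0) + (1)·(1) + (-1)·(-1) + (0)·(0)) / 3 = 2/3 = 0.6667
  s[U,V] = ((0)·(2) + (1)·(1) + (-1)·(1) + (0)·(-4)) / 3 = 0/3 = 0
  s[U,W] = ((0)·(2) + (1)·(-2) + (-1)·(2) + (0)·(-2)) / 3 = -4/3 = -1.3333
  s[V,V] = ((2)·(2) + (1)·(1) + (1)·(1) + (-4)·(-4)) / 3 = 22/3 = 7.3333
  s[V,W] = ((2)·(2) + (1)·(-2) + (1)·(2) + (-4)·(-2)) / 3 = 12/3 = 4
  s[W,W] = ((2)·(2) + (-2)·(-2) + (2)·(2) + (-2)·(-2)) / 3 = 16/3 = 5.3333
  Sample standard deviations s_i = √(s[i,i]):
  s(U) = √(0.6667) = 0.8165
  s(V) = √(7.3333) = 2.708
  s(W) = √(5.3333) = 2.3094

Step 3 — r_{ij} = s_{ij} / (s_i · s_j):
  r[U,U] = 1 (diagonal).
  r[U,V] = 0 / (0.8165 · 2.708) = 0 / 2.2111 = 0
  r[U,W] = -1.3333 / (0.8165 · 2.3094) = -1.3333 / 1.8856 = -0.7071
  r[V,V] = 1 (diagonal).
  r[V,W] = 4 / (2.708 · 2.3094) = 4 / 6.2539 = 0.6396
  r[W,W] = 1 (diagonal).

R is symmetric with unit diagonal. Assembling:

R = [[1, 0, -0.7071],
 [0, 1, 0.6396],
 [-0.7071, 0.6396, 1]]


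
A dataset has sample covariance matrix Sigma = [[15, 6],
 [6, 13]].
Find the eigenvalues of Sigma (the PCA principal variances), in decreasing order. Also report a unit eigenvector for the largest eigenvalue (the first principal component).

Step 1 — characteristic polynomial of 2×2 Sigma:
  det(Sigma - λI) = λ² - trace · λ + det = 0.
  trace = 15 + 13 = 28, det = 15·13 - (6)² = 159.
Step 2 — discriminant:
  Δ = trace² - 4·det = 784 - 636 = 148.
Step 3 — eigenvalues:
  λ = (trace ± √Δ)/2 = (28 ± 12.1655)/2,
  λ_1 = 20.0828,  λ_2 = 7.9172.

Step 4 — unit eigenvector for λ_1: solve (Sigma - λ_1 I)v = 0. First row:
  (15 - 20.0828)·v_x + (6)·v_y = 0, i.e. (-5.0828)·v_x + (6)·v_y = 0,
  so v ∝ (b, λ_1 - a) = (6, 5.0828) = u.
  ||u|| = √((6)² + (5.0828)²) = √(61.8345) ≈ 7.8635,
  v_1 = u/||u|| ≈ (0.763, 0.6464) (||v_1|| = 1).

λ_1 = 20.0828,  λ_2 = 7.9172;  v_1 ≈ (0.763, 0.6464)


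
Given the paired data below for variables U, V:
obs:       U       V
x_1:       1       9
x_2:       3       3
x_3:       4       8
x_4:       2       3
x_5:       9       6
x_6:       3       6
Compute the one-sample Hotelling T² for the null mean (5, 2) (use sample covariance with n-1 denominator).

Step 1 — sample mean vector:
  mean(U) = (1 + 3 + 4 + 2 + 9 + 3) / 6 = 22/6 = 3.6667
  mean(V) = (9 + 3 + 8 + 3 + 6 + 6) / 6 = 35/6 = 5.8333
  x̄ = (3.6667, 5.8333),  deviation x̄ - mu_0 = (3.6667, 5.8333) - (5, 2) = (-1.3333, 3.8333).

Step 2 — sample covariance matrix, S[i,j] = (1/(n-1)) · Σ_k (x_{k,i} - mean_i) · (x_{k,j} - mean_j), divisor n-1 = 5:
  S[U,U] = ((-2.6667)·(-2.6667) + (-0.6667)·(-0.6667) + (0.3333)·(0.3333) + (-1.6667)·(-1.6667) + (5.3333)·(5.3333) + (-0.6667)·(-0.6667)) / 5 = 39.3333/5 = 7.8667
  S[U,V] = ((-2.6667)·(3.1667) + (-0.6667)·(-2.8333) + (0.3333)·(2.1667) + (-1.6667)·(-2.8333) + (5.3333)·(0.1667) + (-0.6667)·(0.1667)) / 5 = -0.3333/5 = -0.0667
  S[V,V] = ((3.1667)·(3.1667) + (-2.8333)·(-2.8333) + (2.1667)·(2.1667) + (-2.8333)·(-2.8333) + (0.1667)·(0.1667) + (0.1667)·(0.1667)) / 5 = 30.8333/5 = 6.1667
  S = [[7.8667, -0.0667],
 [-0.0667, 6.1667]].

Step 3 — invert S. det(S) = 7.8667·6.1667 - (-0.0667)² = 48.5067.
  S^{-1} = (1/det) · [[d, -b], [-b, a]] = [[0.1271, 0.0014],
 [0.0014, 0.1622]].

Step 4 — quadratic form (x̄ - mu_0)^T · S^{-1} · (x̄ - mu_0):
  S^{-1} · (x̄ - mu_0) = (-0.1642, 0.6198),
  (x̄ - mu_0)^T · [...] = (-1.3333)·(-0.1642) + (3.8333)·(0.6198) = 2.5951.

Step 5 — scale by n: T² = 6 · 2.5951 = 15.5704.

T² ≈ 15.5704


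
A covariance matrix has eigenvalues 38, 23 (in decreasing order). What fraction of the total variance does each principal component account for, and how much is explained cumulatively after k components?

Step 1 — total variance = trace(Sigma) = Σ λ_i = 38 + 23 = 61.

Step 2 — fraction explained by component i = λ_i / Σ λ:
  PC1: 38/61 = 0.623
  PC2: 23/61 = 0.377

Step 3 — cumulative fraction after k components = (λ_1 + ... + λ_k) / Σ λ:
  k = 1: 38/61 = 0.623
  k = 2: (38 + 23)/61 = 61/61 = 1

Summary (fraction, with percent):

explained: PC1 0.623 (62.3%), PC2 0.377 (37.7%);  cumulative: 0.623, 1


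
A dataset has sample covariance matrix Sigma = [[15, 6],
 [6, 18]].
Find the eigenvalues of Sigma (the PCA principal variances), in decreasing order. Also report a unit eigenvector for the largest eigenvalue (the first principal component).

Step 1 — characteristic polynomial of 2×2 Sigma:
  det(Sigma - λI) = λ² - trace · λ + det = 0.
  trace = 15 + 18 = 33, det = 15·18 - (6)² = 234.
Step 2 — discriminant:
  Δ = trace² - 4·det = 1089 - 936 = 153.
Step 3 — eigenvalues:
  λ = (trace ± √Δ)/2 = (33 ± 12.3693)/2,
  λ_1 = 22.6847,  λ_2 = 10.3153.

Step 4 — unit eigenvector for λ_1: solve (Sigma - λ_1 I)v = 0. First row:
  (15 - 22.6847)·v_x + (6)·v_y = 0, i.e. (-7.6847)·v_x + (6)·v_y = 0,
  so v ∝ (b, λ_1 - a) = (6, 7.6847) = u.
  ||u|| = √((6)² + (7.6847)²) = √(95.054) ≈ 9.7496,
  v_1 = u/||u|| ≈ (0.6154, 0.7882) (||v_1|| = 1).

λ_1 = 22.6847,  λ_2 = 10.3153;  v_1 ≈ (0.6154, 0.7882)


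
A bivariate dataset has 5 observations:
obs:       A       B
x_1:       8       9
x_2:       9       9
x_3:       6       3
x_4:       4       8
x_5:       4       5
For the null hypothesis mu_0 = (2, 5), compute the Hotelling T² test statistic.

Step 1 — sample mean vector:
  mean(A) = (8 + 9 + 6 + 4 + 4) / 5 = 31/5 = 6.2
  mean(B) = (9 + 9 + 3 + 8 + 5) / 5 = 34/5 = 6.8
  x̄ = (6.2, 6.8),  deviation x̄ - mu_0 = (6.2, 6.8) - (2, 5) = (4.2, 1.8).

Step 2 — sample covariance matrix, S[i,j] = (1/(n-1)) · Σ_k (x_{k,i} - mean_i) · (x_{k,j} - mean_j), divisor n-1 = 4:
  S[A,A] = ((1.8)·(1.8) + (2.8)·(2.8) + (-0.2)·(-0.2) + (-2.2)·(-2.2) + (-2.2)·(-2.2)) / 4 = 20.8/4 = 5.2
  S[A,B] = ((1.8)·(2.2) + (2.8)·(2.2) + (-0.2)·(-3.8) + (-2.2)·(1.2) + (-2.2)·(-1.8)) / 4 = 12.2/4 = 3.05
  S[B,B] = ((2.2)·(2.2) + (2.2)·(2.2) + (-3.8)·(-3.8) + (1.2)·(1.2) + (-1.8)·(-1.8)) / 4 = 28.8/4 = 7.2
  S = [[5.2, 3.05],
 [3.05, 7.2]].

Step 3 — invert S. det(S) = 5.2·7.2 - (3.05)² = 28.1375.
  S^{-1} = (1/det) · [[d, -b], [-b, a]] = [[0.2559, -0.1084],
 [-0.1084, 0.1848]].

Step 4 — quadratic form (x̄ - mu_0)^T · S^{-1} · (x̄ - mu_0):
  S^{-1} · (x̄ - mu_0) = (0.8796, -0.1226),
  (x̄ - mu_0)^T · [...] = (4.2)·(0.8796) + (1.8)·(-0.1226) = 3.4737.

Step 5 — scale by n: T² = 5 · 3.4737 = 17.3683.

T² ≈ 17.3683


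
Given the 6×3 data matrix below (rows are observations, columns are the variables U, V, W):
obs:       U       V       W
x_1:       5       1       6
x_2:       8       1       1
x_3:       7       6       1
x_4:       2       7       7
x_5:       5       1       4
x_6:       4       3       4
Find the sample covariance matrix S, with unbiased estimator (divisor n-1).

Step 1 — column means:
  mean(U) = (5 + 8 + 7 + 2 + 5 + 4) / 6 = 31/6 = 5.1667
  mean(V) = (1 + 1 + 6 + 7 + 1 + 3) / 6 = 19/6 = 3.1667
  mean(W) = (6 + 1 + 1 + 7 + 4 + 4) / 6 = 23/6 = 3.8333

Step 2 — sample covariance S[i,j] = (1/(n-1)) · Σ_k (x_{k,i} - mean_i) · (x_{k,j} - mean_j), with n-1 = 5.
  S[U,U] = ((-0.1667)·(-0.1667) + (2.8333)·(2.8333) + (1.8333)·(1.8333) + (-3.1667)·(-3.1667) + (-0.1667)·(-0.1667) + (-1.1667)·(-1.1667)) / 5 = 22.8333/5 = 4.5667
  S[U,V] = ((-0.1667)·(-2.1667) + (2.8333)·(-2.1667) + (1.8333)·(2.8333) + (-3.1667)·(3.8333) + (-0.1667)·(-2.1667) + (-1.1667)·(-0.1667)) / 5 = -12.1667/5 = -2.4333
  S[U,W] = ((-0.1667)·(2.1667) + (2.8333)·(-2.8333) + (1.8333)·(-2.8333) + (-3.1667)·(3.1667) + (-0.1667)·(0.1667) + (-1.1667)·(0.1667)) / 5 = -23.8333/5 = -4.7667
  S[V,V] = ((-2.1667)·(-2.1667) + (-2.1667)·(-2.1667) + (2.8333)·(2.8333) + (3.8333)·(3.8333) + (-2.1667)·(-2.1667) + (-0.1667)·(-0.1667)) / 5 = 36.8333/5 = 7.3667
  S[V,W] = ((-2.1667)·(2.1667) + (-2.1667)·(-2.8333) + (2.8333)·(-2.8333) + (3.8333)·(3.1667) + (-2.1667)·(0.1667) + (-0.1667)·(0.1667)) / 5 = 5.1667/5 = 1.0333
  S[W,W] = ((2.1667)·(2.1667) + (-2.8333)·(-2.8333) + (-2.8333)·(-2.8333) + (3.1667)·(3.1667) + (0.1667)·(0.1667) + (0.1667)·(0.1667)) / 5 = 30.8333/5 = 6.1667

S is symmetric (S[j,i] = S[i,j]). Assembling:

S = [[4.5667, -2.4333, -4.7667],
 [-2.4333, 7.3667, 1.0333],
 [-4.7667, 1.0333, 6.1667]]


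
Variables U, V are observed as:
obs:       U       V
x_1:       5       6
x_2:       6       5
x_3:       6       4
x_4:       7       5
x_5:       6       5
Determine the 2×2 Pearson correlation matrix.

Step 1 — column means:
  mean(U) = (5 + 6 + 6 + 7 + 6) / 5 = 30/5 = 6
  mean(V) = (6 + 5 + 4 + 5 + 5) / 5 = 25/5 = 5

Step 2 — sample variances and covariances s[i,j] = (1/(n-1)) · Σ_k (x_{k,i} - mean_i) · (x_{k,j} - mean_j), with n-1 = 4:
  s[U,U] = ((-1)·(-1) + (0)·(0) + (0)·(0) + (1)·(1) + (0)·(0)) / 4 = 2/4 = 0.5
  s[U,V] = ((-1)·(1) + (0)·(0) + (0)·(-1) + (1)·(0) + (0)·(0)) / 4 = -1/4 = -0.25
  s[V,V] = ((1)·(1) + (0)·(0) + (-1)·(-1) + (0)·(0) + (0)·(0)) / 4 = 2/4 = 0.5
  Sample standard deviations s_i = √(s[i,i]):
  s(U) = √(0.5) = 0.7071
  s(V) = √(0.5) = 0.7071

Step 3 — r_{ij} = s_{ij} / (s_i · s_j):
  r[U,U] = 1 (diagonal).
  r[U,V] = -0.25 / (0.7071 · 0.7071) = -0.25 / 0.5 = -0.5
  r[V,V] = 1 (diagonal).

R is symmetric with unit diagonal. Assembling:

R = [[1, -0.5],
 [-0.5, 1]]


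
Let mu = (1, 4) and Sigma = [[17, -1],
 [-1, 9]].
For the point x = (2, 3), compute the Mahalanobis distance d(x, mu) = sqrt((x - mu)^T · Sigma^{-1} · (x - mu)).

Step 1 — centre the observation: (x - mu) = (1, -1).

Step 2 — invert Sigma. det(Sigma) = 17·9 - (-1)² = 152.
  Sigma^{-1} = (1/det) · [[d, -b], [-b, a]] = [[0.0592, 0.0066],
 [0.0066, 0.1118]].

Step 3 — form the quadratic (x - mu)^T · Sigma^{-1} · (x - mu):
  Sigma^{-1} · (x - mu) = (0.0526, -0.1053).
  (x - mu)^T · [Sigma^{-1} · (x - mu)] = (1)·(0.0526) + (-1)·(-0.1053) = 0.1579.

Step 4 — take square root: d = √(0.1579) ≈ 0.3974.

d(x, mu) = √(0.1579) ≈ 0.3974


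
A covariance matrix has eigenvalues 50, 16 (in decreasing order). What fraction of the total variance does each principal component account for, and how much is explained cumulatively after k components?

Step 1 — total variance = trace(Sigma) = Σ λ_i = 50 + 16 = 66.

Step 2 — fraction explained by component i = λ_i / Σ λ:
  PC1: 50/66 = 0.7576
  PC2: 16/66 = 0.2424

Step 3 — cumulative fraction after k components = (λ_1 + ... + λ_k) / Σ λ:
  k = 1: 50/66 = 0.7576
  k = 2: (50 + 16)/66 = 66/66 = 1

Summary (fraction, with percent):

explained: PC1 0.7576 (75.76%), PC2 0.2424 (24.24%);  cumulative: 0.7576, 1


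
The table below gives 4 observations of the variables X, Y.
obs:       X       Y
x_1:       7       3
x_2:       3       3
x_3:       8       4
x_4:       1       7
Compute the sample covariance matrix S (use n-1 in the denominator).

Step 1 — column means:
  mean(X) = (7 + 3 + 8 + 1) / 4 = 19/4 = 4.75
  mean(Y) = (3 + 3 + 4 + 7) / 4 = 17/4 = 4.25

Step 2 — sample covariance S[i,j] = (1/(n-1)) · Σ_k (x_{k,i} - mean_i) · (x_{k,j} - mean_j), with n-1 = 3.
  S[X,X] = ((2.25)·(2.25) + (-1.75)·(-1.75) + (3.25)·(3.25) + (-3.75)·(-3.75)) / 3 = 32.75/3 = 10.9167
  S[X,Y] = ((2.25)·(-1.25) + (-1.75)·(-1.25) + (3.25)·(-0.25) + (-3.75)·(2.75)) / 3 = -11.75/3 = -3.9167
  S[Y,Y] = ((-1.25)·(-1.25) + (-1.25)·(-1.25) + (-0.25)·(-0.25) + (2.75)·(2.75)) / 3 = 10.75/3 = 3.5833

S is symmetric (S[j,i] = S[i,j]). Assembling:

S = [[10.9167, -3.9167],
 [-3.9167, 3.5833]]


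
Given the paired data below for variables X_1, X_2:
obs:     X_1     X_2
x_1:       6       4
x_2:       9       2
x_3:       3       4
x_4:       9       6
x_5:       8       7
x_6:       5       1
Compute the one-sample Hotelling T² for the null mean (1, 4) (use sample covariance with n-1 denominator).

Step 1 — sample mean vector:
  mean(X_1) = (6 + 9 + 3 + 9 + 8 + 5) / 6 = 40/6 = 6.6667
  mean(X_2) = (4 + 2 + 4 + 6 + 7 + 1) / 6 = 24/6 = 4
  x̄ = (6.6667, 4),  deviation x̄ - mu_0 = (6.6667, 4) - (1, 4) = (5.6667, 0).

Step 2 — sample covariance matrix, S[i,j] = (1/(n-1)) · Σ_k (x_{k,i} - mean_i) · (x_{k,j} - mean_j), divisor n-1 = 5:
  S[X_1,X_1] = ((-0.6667)·(-0.6667) + (2.3333)·(2.3333) + (-3.6667)·(-3.6667) + (2.3333)·(2.3333) + (1.3333)·(1.3333) + (-1.6667)·(-1.6667)) / 5 = 29.3333/5 = 5.8667
  S[X_1,X_2] = ((-0.6667)·(0) + (2.3333)·(-2) + (-3.6667)·(0) + (2.3333)·(2) + (1.3333)·(3) + (-1.6667)·(-3)) / 5 = 9/5 = 1.8
  S[X_2,X_2] = ((0)·(0) + (-2)·(-2) + (0)·(0) + (2)·(2) + (3)·(3) + (-3)·(-3)) / 5 = 26/5 = 5.2
  S = [[5.8667, 1.8],
 [1.8, 5.2]].

Step 3 — invert S. det(S) = 5.8667·5.2 - (1.8)² = 27.2667.
  S^{-1} = (1/det) · [[d, -b], [-b, a]] = [[0.1907, -0.066],
 [-0.066, 0.2152]].

Step 4 — quadratic form (x̄ - mu_0)^T · S^{-1} · (x̄ - mu_0):
  S^{-1} · (x̄ - mu_0) = (1.0807, -0.3741),
  (x̄ - mu_0)^T · [...] = (5.6667)·(1.0807) + (0)·(-0.3741) = 6.1239.

Step 5 — scale by n: T² = 6 · 6.1239 = 36.7433.

T² ≈ 36.7433


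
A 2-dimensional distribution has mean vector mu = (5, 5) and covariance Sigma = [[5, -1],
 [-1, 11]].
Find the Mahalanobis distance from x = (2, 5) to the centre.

Step 1 — centre the observation: (x - mu) = (-3, 0).

Step 2 — invert Sigma. det(Sigma) = 5·11 - (-1)² = 54.
  Sigma^{-1} = (1/det) · [[d, -b], [-b, a]] = [[0.2037, 0.0185],
 [0.0185, 0.0926]].

Step 3 — form the quadratic (x - mu)^T · Sigma^{-1} · (x - mu):
  Sigma^{-1} · (x - mu) = (-0.6111, -0.0556).
  (x - mu)^T · [Sigma^{-1} · (x - mu)] = (-3)·(-0.6111) + (0)·(-0.0556) = 1.8333.

Step 4 — take square root: d = √(1.8333) ≈ 1.354.

d(x, mu) = √(1.8333) ≈ 1.354


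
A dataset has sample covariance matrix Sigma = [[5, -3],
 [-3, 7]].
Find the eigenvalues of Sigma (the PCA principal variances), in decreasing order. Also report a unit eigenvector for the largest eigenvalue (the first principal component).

Step 1 — characteristic polynomial of 2×2 Sigma:
  det(Sigma - λI) = λ² - trace · λ + det = 0.
  trace = 5 + 7 = 12, det = 5·7 - (-3)² = 26.
Step 2 — discriminant:
  Δ = trace² - 4·det = 144 - 104 = 40.
Step 3 — eigenvalues:
  λ = (trace ± √Δ)/2 = (12 ± 6.3246)/2,
  λ_1 = 9.1623,  λ_2 = 2.8377.

Step 4 — unit eigenvector for λ_1: solve (Sigma - λ_1 I)v = 0. First row:
  (5 - 9.1623)·v_x + (-3)·v_y = 0, i.e. (-4.1623)·v_x + (-3)·v_y = 0,
  so v ∝ (b, λ_1 - a) = (-3, 4.1623); multiply by -1 so the first entry is positive: u = (3, -4.1623).
  ||u|| = √((3)² + (-4.1623)²) = √(26.3246) ≈ 5.1307,
  v_1 = u/||u|| ≈ (0.5847, -0.8112) (||v_1|| = 1).

λ_1 = 9.1623,  λ_2 = 2.8377;  v_1 ≈ (0.5847, -0.8112)


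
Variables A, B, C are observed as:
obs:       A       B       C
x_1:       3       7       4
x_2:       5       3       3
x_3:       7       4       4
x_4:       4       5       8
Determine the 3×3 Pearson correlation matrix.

Step 1 — column means:
  mean(A) = (3 + 5 + 7 + 4) / 4 = 19/4 = 4.75
  mean(B) = (7 + 3 + 4 + 5) / 4 = 19/4 = 4.75
  mean(C) = (4 + 3 + 4 + 8) / 4 = 19/4 = 4.75

Step 2 — sample variances and covariances s[i,j] = (1/(n-1)) · Σ_k (x_{k,i} - mean_i) · (x_{k,j} - mean_j), with n-1 = 3:
  s[A,A] = ((-1.75)·(-1.75) + (0.25)·(0.25) + (2.25)·(2.25) + (-0.75)·(-0.75)) / 3 = 8.75/3 = 2.9167
  s[A,B] = ((-1.75)·(2.25) + (0.25)·(-1.75) + (2.25)·(-0.75) + (-0.75)·(0.25)) / 3 = -6.25/3 = -2.0833
  s[A,C] = ((-1.75)·(-0.75) + (0.25)·(-1.75) + (2.25)·(-0.75) + (-0.75)·(3.25)) / 3 = -3.25/3 = -1.0833
  s[B,B] = ((2.25)·(2.25) + (-1.75)·(-1.75) + (-0.75)·(-0.75) + (0.25)·(0.25)) / 3 = 8.75/3 = 2.9167
  s[B,C] = ((2.25)·(-0.75) + (-1.75)·(-1.75) + (-0.75)·(-0.75) + (0.25)·(3.25)) / 3 = 2.75/3 = 0.9167
  s[C,C] = ((-0.75)·(-0.75) + (-1.75)·(-1.75) + (-0.75)·(-0.75) + (3.25)·(3.25)) / 3 = 14.75/3 = 4.9167
  Sample standard deviations s_i = √(s[i,i]):
  s(A) = √(2.9167) = 1.7078
  s(B) = √(2.9167) = 1.7078
  s(C) = √(4.9167) = 2.2174

Step 3 — r_{ij} = s_{ij} / (s_i · s_j):
  r[A,A] = 1 (diagonal).
  r[A,B] = -2.0833 / (1.7078 · 1.7078) = -2.0833 / 2.9167 = -0.7143
  r[A,C] = -1.0833 / (1.7078 · 2.2174) = -1.0833 / 3.7869 = -0.2861
  r[B,B] = 1 (diagonal).
  r[B,C] = 0.9167 / (1.7078 · 2.2174) = 0.9167 / 3.7869 = 0.2421
  r[C,C] = 1 (diagonal).

R is symmetric with unit diagonal. Assembling:

R = [[1, -0.7143, -0.2861],
 [-0.7143, 1, 0.2421],
 [-0.2861, 0.2421, 1]]


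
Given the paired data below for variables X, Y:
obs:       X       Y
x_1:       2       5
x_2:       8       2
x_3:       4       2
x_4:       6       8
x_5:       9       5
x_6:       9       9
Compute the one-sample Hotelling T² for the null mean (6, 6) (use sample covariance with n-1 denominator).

Step 1 — sample mean vector:
  mean(X) = (2 + 8 + 4 + 6 + 9 + 9) / 6 = 38/6 = 6.3333
  mean(Y) = (5 + 2 + 2 + 8 + 5 + 9) / 6 = 31/6 = 5.1667
  x̄ = (6.3333, 5.1667),  deviation x̄ - mu_0 = (6.3333, 5.1667) - (6, 6) = (0.3333, -0.8333).

Step 2 — sample covariance matrix, S[i,j] = (1/(n-1)) · Σ_k (x_{k,i} - mean_i) · (x_{k,j} - mean_j), divisor n-1 = 5:
  S[X,X] = ((-4.3333)·(-4.3333) + (1.6667)·(1.6667) + (-2.3333)·(-2.3333) + (-0.3333)·(-0.3333) + (2.6667)·(2.6667) + (2.6667)·(2.6667)) / 5 = 41.3333/5 = 8.2667
  S[X,Y] = ((-4.3333)·(-0.1667) + (1.6667)·(-3.1667) + (-2.3333)·(-3.1667) + (-0.3333)·(2.8333) + (2.6667)·(-0.1667) + (2.6667)·(3.8333)) / 5 = 11.6667/5 = 2.3333
  S[Y,Y] = ((-0.1667)·(-0.1667) + (-3.1667)·(-3.1667) + (-3.1667)·(-3.1667) + (2.8333)·(2.8333) + (-0.1667)·(-0.1667) + (3.8333)·(3.8333)) / 5 = 42.8333/5 = 8.5667
  S = [[8.2667, 2.3333],
 [2.3333, 8.5667]].

Step 3 — invert S. det(S) = 8.2667·8.5667 - (2.3333)² = 65.3733.
  S^{-1} = (1/det) · [[d, -b], [-b, a]] = [[0.131, -0.0357],
 [-0.0357, 0.1265]].

Step 4 — quadratic form (x̄ - mu_0)^T · S^{-1} · (x̄ - mu_0):
  S^{-1} · (x̄ - mu_0) = (0.0734, -0.1173),
  (x̄ - mu_0)^T · [...] = (0.3333)·(0.0734) + (-0.8333)·(-0.1173) = 0.1222.

Step 5 — scale by n: T² = 6 · 0.1222 = 0.7332.

T² ≈ 0.7332


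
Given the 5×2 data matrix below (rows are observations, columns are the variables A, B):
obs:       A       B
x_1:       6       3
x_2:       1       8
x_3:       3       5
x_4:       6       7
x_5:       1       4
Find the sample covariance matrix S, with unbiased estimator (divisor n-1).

Step 1 — column means:
  mean(A) = (6 + 1 + 3 + 6 + 1) / 5 = 17/5 = 3.4
  mean(B) = (3 + 8 + 5 + 7 + 4) / 5 = 27/5 = 5.4

Step 2 — sample covariance S[i,j] = (1/(n-1)) · Σ_k (x_{k,i} - mean_i) · (x_{k,j} - mean_j), with n-1 = 4.
  S[A,A] = ((2.6)·(2.6) + (-2.4)·(-2.4) + (-0.4)·(-0.4) + (2.6)·(2.6) + (-2.4)·(-2.4)) / 4 = 25.2/4 = 6.3
  S[A,B] = ((2.6)·(-2.4) + (-2.4)·(2.6) + (-0.4)·(-0.4) + (2.6)·(1.6) + (-2.4)·(-1.4)) / 4 = -4.8/4 = -1.2
  S[B,B] = ((-2.4)·(-2.4) + (2.6)·(2.6) + (-0.4)·(-0.4) + (1.6)·(1.6) + (-1.4)·(-1.4)) / 4 = 17.2/4 = 4.3

S is symmetric (S[j,i] = S[i,j]). Assembling:

S = [[6.3, -1.2],
 [-1.2, 4.3]]


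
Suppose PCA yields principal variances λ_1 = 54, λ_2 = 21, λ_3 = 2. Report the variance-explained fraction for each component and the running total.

Step 1 — total variance = trace(Sigma) = Σ λ_i = 54 + 21 + 2 = 77.

Step 2 — fraction explained by component i = λ_i / Σ λ:
  PC1: 54/77 = 0.7013
  PC2: 21/77 = 0.2727
  PC3: 2/77 = 0.026

Step 3 — cumulative fraction after k components = (λ_1 + ... + λ_k) / Σ λ:
  k = 1: 54/77 = 0.7013
  k = 2: (54 + 21)/77 = 75/77 = 0.974
  k = 3: (54 + 21 + 2)/77 = 77/77 = 1

Summary (fraction, with percent):

explained: PC1 0.7013 (70.13%), PC2 0.2727 (27.27%), PC3 0.026 (2.6%);  cumulative: 0.7013, 0.974, 1


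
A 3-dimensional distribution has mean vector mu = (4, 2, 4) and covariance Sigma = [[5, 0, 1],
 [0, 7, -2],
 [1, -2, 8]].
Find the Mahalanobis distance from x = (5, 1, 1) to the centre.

Step 1 — centre the observation: (x - mu) = (1, -1, -3).

Step 2 — invert Sigma (cofactor / det for 3×3, or solve directly):
  Sigma^{-1} = [[0.2055, -0.0079, -0.0277],
 [-0.0079, 0.1542, 0.0395],
 [-0.0277, 0.0395, 0.1383]].

Step 3 — form the quadratic (x - mu)^T · Sigma^{-1} · (x - mu):
  Sigma^{-1} · (x - mu) = (0.2964, -0.2806, -0.4822).
  (x - mu)^T · [Sigma^{-1} · (x - mu)] = (1)·(0.2964) + (-1)·(-0.2806) + (-3)·(-0.4822) = 2.0237.

Step 4 — take square root: d = √(2.0237) ≈ 1.4226.

d(x, mu) = √(2.0237) ≈ 1.4226


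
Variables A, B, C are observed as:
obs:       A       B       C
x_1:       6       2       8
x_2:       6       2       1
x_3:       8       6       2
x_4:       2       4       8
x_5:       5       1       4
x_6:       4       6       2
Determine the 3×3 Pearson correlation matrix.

Step 1 — column means:
  mean(A) = (6 + 6 + 8 + 2 + 5 + 4) / 6 = 31/6 = 5.1667
  mean(B) = (2 + 2 + 6 + 4 + 1 + 6) / 6 = 21/6 = 3.5
  mean(C) = (8 + 1 + 2 + 8 + 4 + 2) / 6 = 25/6 = 4.1667

Step 2 — sample variances and covariances s[i,j] = (1/(n-1)) · Σ_k (x_{k,i} - mean_i) · (x_{k,j} - mean_j), with n-1 = 5:
  s[A,A] = ((0.8333)·(0.8333) + (0.8333)·(0.8333) + (2.8333)·(2.8333) + (-3.1667)·(-3.1667) + (-0.1667)·(-0.1667) + (-1.1667)·(-1.1667)) / 5 = 20.8333/5 = 4.1667
  s[A,B] = ((0.8333)·(-1.5) + (0.8333)·(-1.5) + (2.8333)·(2.5) + (-3.1667)·(0.5) + (-0.1667)·(-2.5) + (-1.1667)·(2.5)) / 5 = 0.5/5 = 0.1
  s[A,C] = ((0.8333)·(3.8333) + (0.8333)·(-3.1667) + (2.8333)·(-2.1667) + (-3.1667)·(3.8333) + (-0.1667)·(-0.1667) + (-1.1667)·(-2.1667)) / 5 = -15.1667/5 = -3.0333
  s[B,B] = ((-1.5)·(-1.5) + (-1.5)·(-1.5) + (2.5)·(2.5) + (0.5)·(0.5) + (-2.5)·(-2.5) + (2.5)·(2.5)) / 5 = 23.5/5 = 4.7
  s[B,C] = ((-1.5)·(3.8333) + (-1.5)·(-3.1667) + (2.5)·(-2.1667) + (0.5)·(3.8333) + (-2.5)·(-0.1667) + (2.5)·(-2.1667)) / 5 = -9.5/5 = -1.9
  s[C,C] = ((3.8333)·(3.8333) + (-3.1667)·(-3.1667) + (-2.1667)·(-2.1667) + (3.8333)·(3.8333) + (-0.1667)·(-0.1667) + (-2.1667)·(-2.1667)) / 5 = 48.8333/5 = 9.7667
  Sample standard deviations s_i = √(s[i,i]):
  s(A) = √(4.1667) = 2.0412
  s(B) = √(4.7) = 2.1679
  s(C) = √(9.7667) = 3.1252

Step 3 — r_{ij} = s_{ij} / (s_i · s_j):
  r[A,A] = 1 (diagonal).
  r[A,B] = 0.1 / (2.0412 · 2.1679) = 0.1 / 4.4253 = 0.0226
  r[A,C] = -3.0333 / (2.0412 · 3.1252) = -3.0333 / 6.3792 = -0.4755
  r[B,B] = 1 (diagonal).
  r[B,C] = -1.9 / (2.1679 · 3.1252) = -1.9 / 6.7752 = -0.2804
  r[C,C] = 1 (diagonal).

R is symmetric with unit diagonal. Assembling:

R = [[1, 0.0226, -0.4755],
 [0.0226, 1, -0.2804],
 [-0.4755, -0.2804, 1]]


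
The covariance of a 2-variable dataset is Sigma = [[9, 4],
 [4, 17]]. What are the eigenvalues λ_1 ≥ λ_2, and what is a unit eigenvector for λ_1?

Step 1 — characteristic polynomial of 2×2 Sigma:
  det(Sigma - λI) = λ² - trace · λ + det = 0.
  trace = 9 + 17 = 26, det = 9·17 - (4)² = 137.
Step 2 — discriminant:
  Δ = trace² - 4·det = 676 - 548 = 128.
Step 3 — eigenvalues:
  λ = (trace ± √Δ)/2 = (26 ± 11.3137)/2,
  λ_1 = 18.6569,  λ_2 = 7.3431.

Step 4 — unit eigenvector for λ_1: solve (Sigma - λ_1 I)v = 0. First row:
  (9 - 18.6569)·v_x + (4)·v_y = 0, i.e. (-9.6569)·v_x + (4)·v_y = 0,
  so v ∝ (b, λ_1 - a) = (4, 9.6569) = u.
  ||u|| = √((4)² + (9.6569)²) = √(109.2548) ≈ 10.4525,
  v_1 = u/||u|| ≈ (0.3827, 0.9239) (||v_1|| = 1).

λ_1 = 18.6569,  λ_2 = 7.3431;  v_1 ≈ (0.3827, 0.9239)


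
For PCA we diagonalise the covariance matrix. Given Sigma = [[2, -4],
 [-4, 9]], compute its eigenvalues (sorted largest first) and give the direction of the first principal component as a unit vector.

Step 1 — characteristic polynomial of 2×2 Sigma:
  det(Sigma - λI) = λ² - trace · λ + det = 0.
  trace = 2 + 9 = 11, det = 2·9 - (-4)² = 2.
Step 2 — discriminant:
  Δ = trace² - 4·det = 121 - 8 = 113.
Step 3 — eigenvalues:
  λ = (trace ± √Δ)/2 = (11 ± 10.6301)/2,
  λ_1 = 10.8151,  λ_2 = 0.1849.

Step 4 — unit eigenvector for λ_1: solve (Sigma - λ_1 I)v = 0. First row:
  (2 - 10.8151)·v_x + (-4)·v_y = 0, i.e. (-8.8151)·v_x + (-4)·v_y = 0,
  so v ∝ (b, λ_1 - a) = (-4, 8.8151); multiply by -1 so the first entry is positive: u = (4, -8.8151).
  ||u|| = √((4)² + (-8.8151)²) = √(93.7055) ≈ 9.6802,
  v_1 = u/||u|| ≈ (0.4132, -0.9106) (||v_1|| = 1).

λ_1 = 10.8151,  λ_2 = 0.1849;  v_1 ≈ (0.4132, -0.9106)


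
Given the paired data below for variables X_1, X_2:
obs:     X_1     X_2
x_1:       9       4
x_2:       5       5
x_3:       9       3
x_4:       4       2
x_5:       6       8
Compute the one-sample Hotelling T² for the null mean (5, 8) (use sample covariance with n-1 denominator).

Step 1 — sample mean vector:
  mean(X_1) = (9 + 5 + 9 + 4 + 6) / 5 = 33/5 = 6.6
  mean(X_2) = (4 + 5 + 3 + 2 + 8) / 5 = 22/5 = 4.4
  x̄ = (6.6, 4.4),  deviation x̄ - mu_0 = (6.6, 4.4) - (5, 8) = (1.6, -3.6).

Step 2 — sample covariance matrix, S[i,j] = (1/(n-1)) · Σ_k (x_{k,i} - mean_i) · (x_{k,j} - mean_j), divisor n-1 = 4:
  S[X_1,X_1] = ((2.4)·(2.4) + (-1.6)·(-1.6) + (2.4)·(2.4) + (-2.6)·(-2.6) + (-0.6)·(-0.6)) / 4 = 21.2/4 = 5.3
  S[X_1,X_2] = ((2.4)·(-0.4) + (-1.6)·(0.6) + (2.4)·(-1.4) + (-2.6)·(-2.4) + (-0.6)·(3.6)) / 4 = -1.2/4 = -0.3
  S[X_2,X_2] = ((-0.4)·(-0.4) + (0.6)·(0.6) + (-1.4)·(-1.4) + (-2.4)·(-2.4) + (3.6)·(3.6)) / 4 = 21.2/4 = 5.3
  S = [[5.3, -0.3],
 [-0.3, 5.3]].

Step 3 — invert S. det(S) = 5.3·5.3 - (-0.3)² = 28.
  S^{-1} = (1/det) · [[d, -b], [-b, a]] = [[0.1893, 0.0107],
 [0.0107, 0.1893]].

Step 4 — quadratic form (x̄ - mu_0)^T · S^{-1} · (x̄ - mu_0):
  S^{-1} · (x̄ - mu_0) = (0.2643, -0.6643),
  (x̄ - mu_0)^T · [...] = (1.6)·(0.2643) + (-3.6)·(-0.6643) = 2.8143.

Step 5 — scale by n: T² = 5 · 2.8143 = 14.0714.

T² ≈ 14.0714


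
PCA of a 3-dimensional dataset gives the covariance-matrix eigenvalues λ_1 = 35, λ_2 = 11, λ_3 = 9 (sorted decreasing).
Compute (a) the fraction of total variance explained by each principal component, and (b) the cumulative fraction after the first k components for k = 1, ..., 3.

Step 1 — total variance = trace(Sigma) = Σ λ_i = 35 + 11 + 9 = 55.

Step 2 — fraction explained by component i = λ_i / Σ λ:
  PC1: 35/55 = 0.6364
  PC2: 11/55 = 0.2
  PC3: 9/55 = 0.1636

Step 3 — cumulative fraction after k components = (λ_1 + ... + λ_k) / Σ λ:
  k = 1: 35/55 = 0.6364
  k = 2: (35 + 11)/55 = 46/55 = 0.8364
  k = 3: (35 + 11 + 9)/55 = 55/55 = 1

Summary (fraction, with percent):

explained: PC1 0.6364 (63.64%), PC2 0.2 (20%), PC3 0.1636 (16.36%);  cumulative: 0.6364, 0.8364, 1


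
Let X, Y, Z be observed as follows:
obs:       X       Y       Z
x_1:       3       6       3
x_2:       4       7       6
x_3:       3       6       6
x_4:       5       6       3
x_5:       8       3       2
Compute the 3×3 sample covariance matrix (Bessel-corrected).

Step 1 — column means:
  mean(X) = (3 + 4 + 3 + 5 + 8) / 5 = 23/5 = 4.6
  mean(Y) = (6 + 7 + 6 + 6 + 3) / 5 = 28/5 = 5.6
  mean(Z) = (3 + 6 + 6 + 3 + 2) / 5 = 20/5 = 4

Step 2 — sample covariance S[i,j] = (1/(n-1)) · Σ_k (x_{k,i} - mean_i) · (x_{k,j} - mean_j), with n-1 = 4.
  S[X,X] = ((-1.6)·(-1.6) + (-0.6)·(-0.6) + (-1.6)·(-1.6) + (0.4)·(0.4) + (3.4)·(3.4)) / 4 = 17.2/4 = 4.3
  S[X,Y] = ((-1.6)·(0.4) + (-0.6)·(1.4) + (-1.6)·(0.4) + (0.4)·(0.4) + (3.4)·(-2.6)) / 4 = -10.8/4 = -2.7
  S[X,Z] = ((-1.6)·(-1) + (-0.6)·(2) + (-1.6)·(2) + (0.4)·(-1) + (3.4)·(-2)) / 4 = -10/4 = -2.5
  S[Y,Y] = ((0.4)·(0.4) + (1.4)·(1.4) + (0.4)·(0.4) + (0.4)·(0.4) + (-2.6)·(-2.6)) / 4 = 9.2/4 = 2.3
  S[Y,Z] = ((0.4)·(-1) + (1.4)·(2) + (0.4)·(2) + (0.4)·(-1) + (-2.6)·(-2)) / 4 = 8/4 = 2
  S[Z,Z] = ((-1)·(-1) + (2)·(2) + (2)·(2) + (-1)·(-1) + (-2)·(-2)) / 4 = 14/4 = 3.5

S is symmetric (S[j,i] = S[i,j]). Assembling:

S = [[4.3, -2.7, -2.5],
 [-2.7, 2.3, 2],
 [-2.5, 2, 3.5]]


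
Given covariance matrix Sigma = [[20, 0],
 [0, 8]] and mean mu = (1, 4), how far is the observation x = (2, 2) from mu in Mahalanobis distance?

Step 1 — centre the observation: (x - mu) = (1, -2).

Step 2 — invert Sigma. det(Sigma) = 20·8 - (0)² = 160.
  Sigma^{-1} = (1/det) · [[d, -b], [-b, a]] = [[0.05, 0],
 [0, 0.125]].

Step 3 — form the quadratic (x - mu)^T · Sigma^{-1} · (x - mu):
  Sigma^{-1} · (x - mu) = (0.05, -0.25).
  (x - mu)^T · [Sigma^{-1} · (x - mu)] = (1)·(0.05) + (-2)·(-0.25) = 0.55.

Step 4 — take square root: d = √(0.55) ≈ 0.7416.

d(x, mu) = √(0.55) ≈ 0.7416


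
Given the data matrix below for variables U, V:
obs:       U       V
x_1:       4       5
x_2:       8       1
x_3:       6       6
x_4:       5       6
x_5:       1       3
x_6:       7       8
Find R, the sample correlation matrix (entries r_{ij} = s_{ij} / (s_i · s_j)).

Step 1 — column means:
  mean(U) = (4 + 8 + 6 + 5 + 1 + 7) / 6 = 31/6 = 5.1667
  mean(V) = (5 + 1 + 6 + 6 + 3 + 8) / 6 = 29/6 = 4.8333

Step 2 — sample variances and covariances s[i,j] = (1/(n-1)) · Σ_k (x_{k,i} - mean_i) · (x_{k,j} - mean_j), with n-1 = 5:
  s[U,U] = ((-1.1667)·(-1.1667) + (2.8333)·(2.8333) + (0.8333)·(0.8333) + (-0.1667)·(-0.1667) + (-4.1667)·(-4.1667) + (1.8333)·(1.8333)) / 5 = 30.8333/5 = 6.1667
  s[U,V] = ((-1.1667)·(0.1667) + (2.8333)·(-3.8333) + (0.8333)·(1.1667) + (-0.1667)·(1.1667) + (-4.1667)·(-1.8333) + (1.8333)·(3.1667)) / 5 = 3.1667/5 = 0.6333
  s[V,V] = ((0.1667)·(0.1667) + (-3.8333)·(-3.8333) + (1.1667)·(1.1667) + (1.1667)·(1.1667) + (-1.8333)·(-1.8333) + (3.1667)·(3.1667)) / 5 = 30.8333/5 = 6.1667
  Sample standard deviations s_i = √(s[i,i]):
  s(U) = √(6.1667) = 2.4833
  s(V) = √(6.1667) = 2.4833

Step 3 — r_{ij} = s_{ij} / (s_i · s_j):
  r[U,U] = 1 (diagonal).
  r[U,V] = 0.6333 / (2.4833 · 2.4833) = 0.6333 / 6.1667 = 0.1027
  r[V,V] = 1 (diagonal).

R is symmetric with unit diagonal. Assembling:

R = [[1, 0.1027],
 [0.1027, 1]]


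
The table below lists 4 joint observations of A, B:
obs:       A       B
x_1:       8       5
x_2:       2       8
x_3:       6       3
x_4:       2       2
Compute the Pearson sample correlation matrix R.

Step 1 — column means:
  mean(A) = (8 + 2 + 6 + 2) / 4 = 18/4 = 4.5
  mean(B) = (5 + 8 + 3 + 2) / 4 = 18/4 = 4.5

Step 2 — sample variances and covariances s[i,j] = (1/(n-1)) · Σ_k (x_{k,i} - mean_i) · (x_{k,j} - mean_j), with n-1 = 3:
  s[A,A] = ((3.5)·(3.5) + (-2.5)·(-2.5) + (1.5)·(1.5) + (-2.5)·(-2.5)) / 3 = 27/3 = 9
  s[A,B] = ((3.5)·(0.5) + (-2.5)·(3.5) + (1.5)·(-1.5) + (-2.5)·(-2.5)) / 3 = -3/3 = -1
  s[B,B] = ((0.5)·(0.5) + (3.5)·(3.5) + (-1.5)·(-1.5) + (-2.5)·(-2.5)) / 3 = 21/3 = 7
  Sample standard deviations s_i = √(s[i,i]):
  s(A) = √(9) = 3
  s(B) = √(7) = 2.6458

Step 3 — r_{ij} = s_{ij} / (s_i · s_j):
  r[A,A] = 1 (diagonal).
  r[A,B] = -1 / (3 · 2.6458) = -1 / 7.9373 = -0.126
  r[B,B] = 1 (diagonal).

R is symmetric with unit diagonal. Assembling:

R = [[1, -0.126],
 [-0.126, 1]]


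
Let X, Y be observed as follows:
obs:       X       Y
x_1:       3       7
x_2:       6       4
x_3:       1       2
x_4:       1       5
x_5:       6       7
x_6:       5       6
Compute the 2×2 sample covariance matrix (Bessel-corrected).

Step 1 — column means:
  mean(X) = (3 + 6 + 1 + 1 + 6 + 5) / 6 = 22/6 = 3.6667
  mean(Y) = (7 + 4 + 2 + 5 + 7 + 6) / 6 = 31/6 = 5.1667

Step 2 — sample covariance S[i,j] = (1/(n-1)) · Σ_k (x_{k,i} - mean_i) · (x_{k,j} - mean_j), with n-1 = 5.
  S[X,X] = ((-0.6667)·(-0.6667) + (2.3333)·(2.3333) + (-2.6667)·(-2.6667) + (-2.6667)·(-2.6667) + (2.3333)·(2.3333) + (1.3333)·(1.3333)) / 5 = 27.3333/5 = 5.4667
  S[X,Y] = ((-0.6667)·(1.8333) + (2.3333)·(-1.1667) + (-2.6667)·(-3.1667) + (-2.6667)·(-0.1667) + (2.3333)·(1.8333) + (1.3333)·(0.8333)) / 5 = 10.3333/5 = 2.0667
  S[Y,Y] = ((1.8333)·(1.8333) + (-1.1667)·(-1.1667) + (-3.1667)·(-3.1667) + (-0.1667)·(-0.1667) + (1.8333)·(1.8333) + (0.8333)·(0.8333)) / 5 = 18.8333/5 = 3.7667

S is symmetric (S[j,i] = S[i,j]). Assembling:

S = [[5.4667, 2.0667],
 [2.0667, 3.7667]]
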